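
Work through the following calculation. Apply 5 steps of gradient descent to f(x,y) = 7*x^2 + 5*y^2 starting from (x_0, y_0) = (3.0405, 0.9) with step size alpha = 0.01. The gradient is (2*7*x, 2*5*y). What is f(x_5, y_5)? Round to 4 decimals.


Gradient descent on f(x,y) = 7*x^2 + 5*y^2.
Starting point: (3.0405, 0.9), alpha = 0.01
Step 1: grad_x = 2*7*3.0405 = 42.567, grad_y = 2*5*0.9 = 9.0
  x_1 = 3.0405 - 0.01*42.567 = 2.6148
  y_1 = 0.9 - 0.01*9.0 = 0.81
Step 2: grad_x = 2*7*2.6148 = 36.6076, grad_y = 2*5*0.81 = 8.1
  x_2 = 2.6148 - 0.01*36.6076 = 2.2488
  y_2 = 0.81 - 0.01*8.1 = 0.729
Step 3: grad_x = 2*7*2.2488 = 31.4826, grad_y = 2*5*0.729 = 7.29
  x_3 = 2.2488 - 0.01*31.4826 = 1.9339
  y_3 = 0.729 - 0.01*7.29 = 0.6561
Step 4: grad_x = 2*7*1.9339 = 27.075, grad_y = 2*5*0.6561 = 6.561
  x_4 = 1.9339 - 0.01*27.075 = 1.6632
  y_4 = 0.6561 - 0.01*6.561 = 0.5905
Step 5: grad_x = 2*7*1.6632 = 23.2845, grad_y = 2*5*0.5905 = 5.9049
  x_5 = 1.6632 - 0.01*23.2845 = 1.4303
  y_5 = 0.5905 - 0.01*5.9049 = 0.5314
f(1.4303, 0.5314) = 7*1.4303^2 + 5*0.5314^2 = 15.7331


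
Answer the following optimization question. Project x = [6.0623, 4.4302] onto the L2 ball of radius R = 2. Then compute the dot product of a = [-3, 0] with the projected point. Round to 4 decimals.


Step 1: Compute ||x|| (intermediates to 6 decimals).
||x|| = sqrt(6.0623^2 + 4.4302^2) = 7.508539
Step 2: Project.
Since ||x|| > R, scale = R/||x|| = 2/7.508539 = 0.266363, proj(x) = scale * x
proj(x) = [1.614772, 1.180041]
Step 3: Dot product.
a^T * proj(x) = -3*1.614772 + 0*1.180041 = -4.8443


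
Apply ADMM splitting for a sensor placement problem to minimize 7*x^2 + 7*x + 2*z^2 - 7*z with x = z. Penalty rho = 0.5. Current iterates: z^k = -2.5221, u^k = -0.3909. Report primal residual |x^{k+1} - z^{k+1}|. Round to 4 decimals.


ADMM iteration with rho = 0.5, z^k = -2.5221, u^k = -0.3909
Step 1: x-update.
Minimize 7*x^2 + 7*x + (0.5/2)*(x + 2.5221 - 0.3909)^2
FOC: (2*7 + 0.5)*x = -7 + 0.5*(-2.5221 + 0.3909)
x^{k+1} = -0.5562
Step 2: z-update.
Minimize 2*z^2 - 7*z + (0.5/2)*(-0.5562 - z - 0.3909)^2
FOC: (2*2 + 0.5)*z = 7 + 0.5*(-0.5562 - 0.3909)
z^{k+1} = 1.4503
Step 3: u-update.
u^{k+1} = -0.3909 - 0.5562 - 1.4503 = -2.3975
Step 4: Primal residual = |-0.5562 - 1.4503| = 2.0066


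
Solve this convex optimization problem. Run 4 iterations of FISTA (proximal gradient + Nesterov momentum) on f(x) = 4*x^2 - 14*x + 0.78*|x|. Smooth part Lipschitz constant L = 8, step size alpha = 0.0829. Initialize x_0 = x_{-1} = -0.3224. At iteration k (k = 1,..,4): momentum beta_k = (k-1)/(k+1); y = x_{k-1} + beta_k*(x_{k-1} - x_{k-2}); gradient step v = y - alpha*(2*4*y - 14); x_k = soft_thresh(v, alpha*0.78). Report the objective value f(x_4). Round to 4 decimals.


FISTA on f(x) = 4*x^2 - 14*x + 0.78*|x|
L = 8, alpha = 0.0829
Iteration 1: beta = 0.0, y = -0.3224 + 0.0*(-0.3224 + 0.3224) = -0.3224
  grad(y) = -16.5792, v = y - alpha*grad = 1.052
  prox(v) = soft_thresh(1.052, 0.0647) = 0.9874
Iteration 2: beta = 0.3333, y = 0.9874 + 0.3333*(0.9874 + 0.3224) = 1.4239
  grad(y) = -2.6085, v = y - alpha*grad = 1.6402
  prox(v) = soft_thresh(1.6402, 0.0647) = 1.5755
Iteration 3: beta = 0.5, y = 1.5755 + 0.5*(1.5755 - 0.9874) = 1.8696
  grad(y) = 0.9568, v = y - alpha*grad = 1.7903
  prox(v) = soft_thresh(1.7903, 0.0647) = 1.7256
Iteration 4: beta = 0.6, y = 1.7256 + 0.6*(1.7256 - 1.5755) = 1.8157
  grad(y) = 0.5254, v = y - alpha*grad = 1.7721
  prox(v) = soft_thresh(1.7721, 0.0647) = 1.7075
f(x_4) = 4*1.7075^2 - 14*1.7075 + 0.78*|1.7075| = -10.9109


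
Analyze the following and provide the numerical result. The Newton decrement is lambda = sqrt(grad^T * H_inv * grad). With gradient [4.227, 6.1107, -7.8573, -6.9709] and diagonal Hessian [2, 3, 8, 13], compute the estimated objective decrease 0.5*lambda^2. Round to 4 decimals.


Step 1: H is diagonal, so H^(-1) * g = [2.1135, 2.0369, -0.9822, -0.5362].
Step 2: g^T H^(-1) g = sum_i g_i^2 / H_ii
  = (4.227)^2/2 + (6.1107)^2/3 + (-7.8573)^2/8 + (-6.9709)^2/13
  = 8.9338 + 12.4469 + 7.7171 + 3.738 = 32.8358
Step 3: Objective decrease = 0.5 * g^T H^(-1) g = 16.4179


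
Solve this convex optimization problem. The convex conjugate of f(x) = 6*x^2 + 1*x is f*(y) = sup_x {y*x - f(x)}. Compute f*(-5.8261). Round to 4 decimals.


f*(y) = sup_x {y*x - a*x^2 - b*x} = sup_x {(y-b)*x - a*x^2}
FOC: (y - b) - 2a*x = 0 => x* = (y - b)/(2a)
x* = (-5.8261 - 1)/(2*6) = -0.5688
f*(-5.8261) = (y-b)^2/(4a) = (-5.8261 - 1)^2/(4*6)
= 46.5956/24 = 1.9415


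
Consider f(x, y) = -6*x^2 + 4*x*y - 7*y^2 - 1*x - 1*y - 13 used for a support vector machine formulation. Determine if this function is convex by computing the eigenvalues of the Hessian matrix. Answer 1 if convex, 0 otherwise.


The Hessian of f(x,y) = -6*x^2 + 4*x*y - 7*y^2 - 1*x - 1*y - 13 is:
H = [[-12, 4], [4, -14]]
Trace = -12 - 14 = -26
Determinant = -12*-14 - (4)^2 = 152
Discriminant = (-26)^2 - 4*152 = 68.0
Eigenvalues: lambda_1 = -17.1231, lambda_2 = -8.8769
The function is not convex.

0


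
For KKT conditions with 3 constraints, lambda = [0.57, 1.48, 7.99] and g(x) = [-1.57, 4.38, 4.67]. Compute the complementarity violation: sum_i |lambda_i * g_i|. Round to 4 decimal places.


KKT complementary slackness check:
lambda_1 * g_1 = 0.57 * -1.57 = -0.8949
lambda_2 * g_2 = 1.48 * 4.38 = 6.4824
lambda_3 * g_3 = 7.99 * 4.67 = 37.3133
Total violation = 0.8949 + 6.4824 + 37.3133 = 44.6906


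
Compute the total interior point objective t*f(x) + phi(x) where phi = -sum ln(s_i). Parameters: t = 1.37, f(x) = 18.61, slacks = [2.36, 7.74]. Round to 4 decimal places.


Step 1: Compute log-barrier.
ln values: [0.8587, 2.0464]
phi = -(0.8587 + 2.0464) = -2.9051
Step 2: Compute augmented objective.
t*f(x) = 1.37*18.61 = 25.4957
Total = 25.4957 - 2.9051 = 22.5906


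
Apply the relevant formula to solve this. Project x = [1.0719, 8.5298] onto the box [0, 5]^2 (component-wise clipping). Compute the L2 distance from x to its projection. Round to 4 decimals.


Project each component onto [0, 5].
clip(1.0719) = 1.0719, clip(8.5298) = 5.0
Projection = [1.0719, 5.0]
Squared diffs: [0.0, 12.4595]
Distance = sqrt(12.4595) = 3.5298


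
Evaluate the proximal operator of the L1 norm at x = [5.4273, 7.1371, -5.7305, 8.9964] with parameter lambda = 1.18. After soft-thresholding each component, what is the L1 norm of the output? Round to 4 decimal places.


Soft-thresholding with lambda = 1.18:
prox(5.4273) = sign(5.4273)*max(|5.4273| - 1.18, 0) = 4.2473
prox(7.1371) = sign(7.1371)*max(|7.1371| - 1.18, 0) = 5.9571
prox(-5.7305) = sign(-5.7305)*max(|-5.7305| - 1.18, 0) = -4.5505
prox(8.9964) = sign(8.9964)*max(|8.9964| - 1.18, 0) = 7.8164
prox(x) = [4.2473, 5.9571, -4.5505, 7.8164]
||prox(x)||_1 = 4.2473 + 5.9571 + 4.5505 + 7.8164 = 22.5713


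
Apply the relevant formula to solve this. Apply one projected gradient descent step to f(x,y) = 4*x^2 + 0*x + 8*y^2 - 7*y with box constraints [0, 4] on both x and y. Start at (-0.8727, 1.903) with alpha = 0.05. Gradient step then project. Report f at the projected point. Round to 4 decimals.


Step 1: Compute gradient at (-0.8727, 1.903).
grad_x = 2*4*-0.8727 + 0 = -6.9816
grad_y = 2*8*1.903 - 7 = 23.448
Step 2: Gradient step.
x_raw = -0.8727 - 0.05*-6.9816 = -0.5236
y_raw = 1.903 - 0.05*23.448 = 0.7306
Step 3: Project onto [0, 4].
x_proj = clip(-0.5236) = 0.0
y_proj = clip(0.7306) = 0.7306
Step 4: Evaluate f.
f(0.0, 0.7306) = -0.844


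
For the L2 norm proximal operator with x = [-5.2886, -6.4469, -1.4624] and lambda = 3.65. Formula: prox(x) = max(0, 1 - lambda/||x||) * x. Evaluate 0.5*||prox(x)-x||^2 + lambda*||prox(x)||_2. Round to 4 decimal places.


Step 1: Compute ||x||.
||x|| = 8.4658
Step 2: Compute scaling factor.
scale = max(0, 1 - 3.65/8.4658) = 0.5689
Step 3: prox(x) = [-3.0084, -3.6674, -0.8319]
||prox(x)|| = 4.8158
Step 4: Proximal objective.
0.5*||prox-x||^2 = 6.6613
lambda*||prox|| = 17.5777
Total = 24.2391


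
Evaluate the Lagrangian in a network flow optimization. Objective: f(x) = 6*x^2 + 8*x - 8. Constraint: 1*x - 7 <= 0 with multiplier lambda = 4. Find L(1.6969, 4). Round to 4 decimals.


Step 1: Evaluate f(x).
f(1.6969) = 6*1.6969^2 + 8*1.6969 - 8 = 22.852
Step 2: Evaluate g(x).
g(1.6969) = 1*1.6969 - 7 = -5.3031
Step 3: Compute Lagrangian.
L = 22.852 + 4*-5.3031 = 1.6396


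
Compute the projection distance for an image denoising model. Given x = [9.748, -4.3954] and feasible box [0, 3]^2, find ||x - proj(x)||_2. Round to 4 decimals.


Project each component onto [0, 3].
clip(9.748) = 3.0, clip(-4.3954) = 0.0
Projection = [3.0, 0.0]
Squared diffs: [45.5355, 19.3195]
Distance = sqrt(64.855) = 8.0533


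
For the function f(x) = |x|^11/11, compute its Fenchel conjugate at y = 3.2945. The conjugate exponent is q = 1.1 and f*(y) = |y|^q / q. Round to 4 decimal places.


The conjugate exponent q satisfies 1/p + 1/q = 1.
p = 11, so q = 11/(11 - 1) = 1.1
|y|^q = 3.2945^1.1 = 3.7117
f*(3.2945) = 3.7117 / 1.1 = 3.3742


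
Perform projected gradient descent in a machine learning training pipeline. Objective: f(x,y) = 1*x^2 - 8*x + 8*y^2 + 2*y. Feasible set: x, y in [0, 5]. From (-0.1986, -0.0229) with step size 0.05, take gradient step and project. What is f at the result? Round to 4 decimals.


Step 1: Compute gradient at (-0.1986, -0.0229).
grad_x = 2*1*-0.1986 - 8 = -8.3972
grad_y = 2*8*-0.0229 + 2 = 1.6336
Step 2: Gradient step.
x_raw = -0.1986 - 0.05*-8.3972 = 0.2213
y_raw = -0.0229 - 0.05*1.6336 = -0.1046
Step 3: Project onto [0, 5].
x_proj = clip(0.2213) = 0.2213
y_proj = clip(-0.1046) = 0.0
Step 4: Evaluate f.
f(0.2213, 0.0) = -1.7211


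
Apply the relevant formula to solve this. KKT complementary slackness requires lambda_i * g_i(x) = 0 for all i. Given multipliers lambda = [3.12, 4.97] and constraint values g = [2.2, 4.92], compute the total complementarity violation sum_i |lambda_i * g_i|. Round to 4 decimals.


KKT complementary slackness check:
lambda_1 * g_1 = 3.12 * 2.2 = 6.864
lambda_2 * g_2 = 4.97 * 4.92 = 24.4524
Total violation = 6.864 + 24.4524 = 31.3164


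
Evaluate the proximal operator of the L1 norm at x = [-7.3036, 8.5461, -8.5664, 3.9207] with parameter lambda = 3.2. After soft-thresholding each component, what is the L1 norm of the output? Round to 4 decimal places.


Soft-thresholding with lambda = 3.2:
prox(-7.3036) = sign(-7.3036)*max(|-7.3036| - 3.2, 0) = -4.1036
prox(8.5461) = sign(8.5461)*max(|8.5461| - 3.2, 0) = 5.3461
prox(-8.5664) = sign(-8.5664)*max(|-8.5664| - 3.2, 0) = -5.3664
prox(3.9207) = sign(3.9207)*max(|3.9207| - 3.2, 0) = 0.7207
prox(x) = [-4.1036, 5.3461, -5.3664, 0.7207]
||prox(x)||_1 = 4.1036 + 5.3461 + 5.3664 + 0.7207 = 15.5368


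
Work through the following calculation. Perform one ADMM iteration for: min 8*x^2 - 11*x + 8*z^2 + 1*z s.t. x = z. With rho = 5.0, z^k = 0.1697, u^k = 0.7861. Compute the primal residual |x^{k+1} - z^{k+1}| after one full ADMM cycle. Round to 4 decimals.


ADMM iteration with rho = 5.0, z^k = 0.1697, u^k = 0.7861
Step 1: x-update.
Minimize 8*x^2 - 11*x + (5.0/2)*(x - 0.1697 + 0.7861)^2
FOC: (2*8 + 5.0)*x = 11 + 5.0*(0.1697 - 0.7861)
x^{k+1} = 0.377
Step 2: z-update.
Minimize 8*z^2 + 1*z + (5.0/2)*(0.377 - z + 0.7861)^2
FOC: (2*8 + 5.0)*z = -1 + 5.0*(0.377 + 0.7861)
z^{k+1} = 0.2293
Step 3: u-update.
u^{k+1} = 0.7861 + 0.377 - 0.2293 = 0.9338
Step 4: Primal residual = |0.377 - 0.2293| = 0.1477


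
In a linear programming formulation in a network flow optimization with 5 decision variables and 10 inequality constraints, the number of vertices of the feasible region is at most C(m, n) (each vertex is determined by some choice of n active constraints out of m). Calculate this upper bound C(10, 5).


Each vertex corresponds to some choice of n active constraints out of m, so the number of vertices is at most C(m, n) = m! / (n!(m-n)!).
m = 10, n = 5
Numerator: 10 * 9 * 8 * 7 * 6
Denominator: 5! = 120
C(10, 5) = 252


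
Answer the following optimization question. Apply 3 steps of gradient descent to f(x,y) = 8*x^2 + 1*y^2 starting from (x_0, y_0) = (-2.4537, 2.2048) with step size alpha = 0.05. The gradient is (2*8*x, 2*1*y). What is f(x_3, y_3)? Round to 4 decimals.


Gradient descent on f(x,y) = 8*x^2 + 1*y^2.
Starting point: (-2.4537, 2.2048), alpha = 0.05
Step 1: grad_x = 2*8*-2.4537 = -39.2592, grad_y = 2*1*2.2048 = 4.4096
  x_1 = -2.4537 - 0.05*-39.2592 = -0.4907
  y_1 = 2.2048 - 0.05*4.4096 = 1.9843
Step 2: grad_x = 2*8*-0.4907 = -7.8518, grad_y = 2*1*1.9843 = 3.9686
  x_2 = -0.4907 - 0.05*-7.8518 = -0.0981
  y_2 = 1.9843 - 0.05*3.9686 = 1.7859
Step 3: grad_x = 2*8*-0.0981 = -1.5704, grad_y = 2*1*1.7859 = 3.5718
  x_3 = -0.0981 - 0.05*-1.5704 = -0.0196
  y_3 = 1.7859 - 0.05*3.5718 = 1.6073
f(-0.0196, 1.6073) = 8*(-0.0196)^2 + 1*1.6073^2 = 2.5865


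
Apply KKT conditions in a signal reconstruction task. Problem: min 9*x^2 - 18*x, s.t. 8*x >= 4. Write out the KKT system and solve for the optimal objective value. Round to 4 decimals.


Step 1: Try lambda = 0 (constraint inactive).
Stationarity: 2*9*x - 18 = 0
x* = 18/(2*9) = 1.0
Check constraint: 8*1.0 = 8.0 >= 4 -- satisfied.
Step 2: Compute optimal value.
f(x*) = 9*1.0^2 - 18*1.0 = -9.0


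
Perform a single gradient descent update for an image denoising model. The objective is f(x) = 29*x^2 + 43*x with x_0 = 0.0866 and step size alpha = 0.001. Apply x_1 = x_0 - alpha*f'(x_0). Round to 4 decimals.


We compute the gradient at x_0 and apply the update.
f'(x) = 58*x + 43
f'(0.0866) = 58*0.0866 + 43 = 48.0228
x_1 = 0.0866 - 0.001*48.0228 = 0.0386


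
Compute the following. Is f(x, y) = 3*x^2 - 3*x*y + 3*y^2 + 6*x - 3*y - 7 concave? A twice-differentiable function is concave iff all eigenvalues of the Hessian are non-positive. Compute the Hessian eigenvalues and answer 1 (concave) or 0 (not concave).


The Hessian of f(x,y) = 3*x^2 - 3*x*y + 3*y^2 + 6*x - 3*y - 7 is:
H = [[6, -3], [-3, 6]]
Trace = 6 + 6 = 12
Determinant = 6*6 - (-3)^2 = 27
Discriminant = (12)^2 - 4*27 = 36.0
Eigenvalues: lambda_1 = 3.0, lambda_2 = 9.0
The function is not concave.

0


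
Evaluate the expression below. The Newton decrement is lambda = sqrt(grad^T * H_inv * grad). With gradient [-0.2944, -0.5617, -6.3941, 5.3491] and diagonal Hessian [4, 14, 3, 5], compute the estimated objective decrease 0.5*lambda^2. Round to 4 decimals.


Step 1: H is diagonal, so H^(-1) * g = [-0.0736, -0.0401, -2.1314, 1.0698].
Step 2: g^T H^(-1) g = sum_i g_i^2 / H_ii
  = (-0.2944)^2/4 + (-0.5617)^2/14 + (-6.3941)^2/3 + (5.3491)^2/5
  = 0.0217 + 0.0225 + 13.6282 + 5.7226 = 19.3949
Step 3: Objective decrease = 0.5 * g^T H^(-1) g = 9.6975


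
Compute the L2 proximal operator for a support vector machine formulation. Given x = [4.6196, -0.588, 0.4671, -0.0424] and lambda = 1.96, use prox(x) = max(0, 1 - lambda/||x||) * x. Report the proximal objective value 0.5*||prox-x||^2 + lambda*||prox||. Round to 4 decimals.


Step 1: Compute ||x||.
||x|| = 4.6804
Step 2: Compute scaling factor.
scale = max(0, 1 - 1.96/4.6804) = 0.5812
Step 3: prox(x) = [2.6851, -0.3418, 0.2715, -0.0246]
||prox(x)|| = 2.7204
Step 4: Proximal objective.
0.5*||prox-x||^2 = 1.9208
lambda*||prox|| = 5.332
Total = 7.2528


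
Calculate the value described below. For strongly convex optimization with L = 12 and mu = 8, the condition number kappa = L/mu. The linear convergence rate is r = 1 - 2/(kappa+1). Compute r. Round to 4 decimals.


Step 1: Compute the condition number.
kappa = L/mu = 12/8 = 1.5
Step 2: Compute the convergence rate.
r = 1 - 2/(kappa + 1) = 1 - 2*mu/(L + mu) = (L - mu)/(L + mu) = 4/20 = 0.2


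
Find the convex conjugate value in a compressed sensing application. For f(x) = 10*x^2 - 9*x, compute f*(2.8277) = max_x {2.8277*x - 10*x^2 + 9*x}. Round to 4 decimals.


f*(y) = sup_x {y*x - a*x^2 - b*x} = sup_x {(y-b)*x - a*x^2}
FOC: (y - b) - 2a*x = 0 => x* = (y - b)/(2a)
x* = (2.8277 + 9)/(2*10) = 0.5914
f*(2.8277) = (y-b)^2/(4a) = (2.8277 + 9)^2/(4*10)
= 139.8945/40 = 3.4974


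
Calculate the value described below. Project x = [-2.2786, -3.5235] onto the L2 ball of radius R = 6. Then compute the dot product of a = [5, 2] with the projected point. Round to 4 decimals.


Step 1: Compute ||x|| (intermediates to 6 decimals).
||x|| = sqrt((-2.2786)^2 + (-3.5235)^2) = 4.196078
Step 2: Project.
Since ||x|| <= R, proj = x (no scaling needed).
proj(x) = [-2.2786, -3.5235]
Step 3: Dot product.
a^T * proj(x) = 5*(-2.2786) + 2*(-3.5235) = -18.44


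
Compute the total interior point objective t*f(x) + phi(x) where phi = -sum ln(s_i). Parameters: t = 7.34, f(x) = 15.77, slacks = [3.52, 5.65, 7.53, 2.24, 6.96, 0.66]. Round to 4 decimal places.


Step 1: Compute log-barrier.
ln values: [1.2585, 1.7317, 2.0189, 0.8065, 1.9402, -0.4155]
phi = -(1.2585 + 1.7317 + 2.0189 + 0.8065 + 1.9402 - 0.4155) = -7.3402
Step 2: Compute augmented objective.
t*f(x) = 7.34*15.77 = 115.7518
Total = 115.7518 - 7.3402 = 108.4116


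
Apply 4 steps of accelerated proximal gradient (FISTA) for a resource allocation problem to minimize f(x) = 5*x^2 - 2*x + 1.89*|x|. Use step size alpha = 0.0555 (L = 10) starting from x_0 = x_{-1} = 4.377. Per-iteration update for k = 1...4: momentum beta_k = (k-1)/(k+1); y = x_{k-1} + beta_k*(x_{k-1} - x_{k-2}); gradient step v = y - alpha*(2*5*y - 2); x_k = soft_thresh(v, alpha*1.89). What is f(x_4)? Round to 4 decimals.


FISTA on f(x) = 5*x^2 - 2*x + 1.89*|x|
L = 10, alpha = 0.0555
Iteration 1: beta = 0.0, y = 4.377 + 0.0*(4.377 - 4.377) = 4.377
  grad(y) = 41.77, v = y - alpha*grad = 2.0588
  prox(v) = soft_thresh(2.0588, 0.1049) = 1.9539
Iteration 2: beta = 0.3333, y = 1.9539 + 0.3333*(1.9539 - 4.377) = 1.1462
  grad(y) = 9.4616, v = y - alpha*grad = 0.621
  prox(v) = soft_thresh(0.621, 0.1049) = 0.5161
Iteration 3: beta = 0.5, y = 0.5161 + 0.5*(0.5161 - 1.9539) = -0.2027
  grad(y) = -4.0272, v = y - alpha*grad = 0.0208
  prox(v) = soft_thresh(0.0208, 0.1049) = 0.0
Iteration 4: beta = 0.6, y = 0.0 + 0.6*(0.0 - 0.5161) = -0.3097
  grad(y) = -5.0969, v = y - alpha*grad = -0.0268
  prox(v) = soft_thresh(-0.0268, 0.1049) = 0.0
f(x_4) = 5*0.0^2 - 2*0.0 + 1.89*|0.0| = 0.0


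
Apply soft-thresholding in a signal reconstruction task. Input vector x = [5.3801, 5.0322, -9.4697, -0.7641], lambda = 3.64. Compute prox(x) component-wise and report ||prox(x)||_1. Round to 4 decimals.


Soft-thresholding with lambda = 3.64:
prox(5.3801) = sign(5.3801)*max(|5.3801| - 3.64, 0) = 1.7401
prox(5.0322) = sign(5.0322)*max(|5.0322| - 3.64, 0) = 1.3922
prox(-9.4697) = sign(-9.4697)*max(|-9.4697| - 3.64, 0) = -5.8297
prox(-0.7641) = sign(-0.7641)*max(|-0.7641| - 3.64, 0) = 0.0
prox(x) = [1.7401, 1.3922, -5.8297, 0.0]
||prox(x)||_1 = 1.7401 + 1.3922 + 5.8297 + 0.0 = 8.962


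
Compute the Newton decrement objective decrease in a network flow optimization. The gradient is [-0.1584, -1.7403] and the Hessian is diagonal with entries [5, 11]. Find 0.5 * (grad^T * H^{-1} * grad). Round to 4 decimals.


Step 1: H is diagonal, so H^(-1) * g = [-0.0317, -0.1582].
Step 2: g^T H^(-1) g = sum_i g_i^2 / H_ii
  = (-0.1584)^2/5 + (-1.7403)^2/11
  = 0.005 + 0.2753 = 0.2803
Step 3: Objective decrease = 0.5 * g^T H^(-1) g = 0.1402


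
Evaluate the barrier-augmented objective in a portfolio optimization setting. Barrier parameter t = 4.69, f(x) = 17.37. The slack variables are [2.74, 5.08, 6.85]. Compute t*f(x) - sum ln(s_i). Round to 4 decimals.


Step 1: Compute log-barrier.
ln values: [1.008, 1.6253, 1.9242]
phi = -(1.008 + 1.6253 + 1.9242) = -4.5575
Step 2: Compute augmented objective.
t*f(x) = 4.69*17.37 = 81.4653
Total = 81.4653 - 4.5575 = 76.9078


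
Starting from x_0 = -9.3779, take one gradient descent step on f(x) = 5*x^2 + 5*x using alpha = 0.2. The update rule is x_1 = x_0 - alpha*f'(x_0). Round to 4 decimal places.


We compute the gradient at x_0 and apply the update.
f'(x) = 10*x + 5
f'(-9.3779) = 10*-9.3779 + 5 = -88.779
x_1 = -9.3779 - 0.2*-88.779 = 8.3779


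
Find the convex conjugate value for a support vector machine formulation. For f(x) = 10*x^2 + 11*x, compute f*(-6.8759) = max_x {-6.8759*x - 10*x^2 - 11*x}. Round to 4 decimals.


f*(y) = sup_x {y*x - a*x^2 - b*x} = sup_x {(y-b)*x - a*x^2}
FOC: (y - b) - 2a*x = 0 => x* = (y - b)/(2a)
x* = (-6.8759 - 11)/(2*10) = -0.8938
f*(-6.8759) = (y-b)^2/(4a) = (-6.8759 - 11)^2/(4*10)
= 319.5478/40 = 7.9887


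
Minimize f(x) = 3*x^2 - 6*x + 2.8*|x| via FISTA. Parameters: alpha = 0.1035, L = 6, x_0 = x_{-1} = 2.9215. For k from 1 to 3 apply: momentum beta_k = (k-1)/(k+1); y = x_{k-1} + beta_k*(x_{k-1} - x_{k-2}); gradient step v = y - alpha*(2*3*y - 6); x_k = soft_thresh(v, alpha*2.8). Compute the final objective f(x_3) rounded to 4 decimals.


FISTA on f(x) = 3*x^2 - 6*x + 2.8*|x|
L = 6, alpha = 0.1035
Iteration 1: beta = 0.0, y = 2.9215 + 0.0*(2.9215 - 2.9215) = 2.9215
  grad(y) = 11.529, v = y - alpha*grad = 1.7282
  prox(v) = soft_thresh(1.7282, 0.2898) = 1.4384
Iteration 2: beta = 0.3333, y = 1.4384 + 0.3333*(1.4384 - 2.9215) = 0.9441
  grad(y) = -0.3354, v = y - alpha*grad = 0.9788
  prox(v) = soft_thresh(0.9788, 0.2898) = 0.689
Iteration 3: beta = 0.5, y = 0.689 + 0.5*(0.689 - 1.4384) = 0.3143
  grad(y) = -4.1142, v = y - alpha*grad = 0.7401
  prox(v) = soft_thresh(0.7401, 0.2898) = 0.4503
f(x_3) = 3*0.4503^2 - 6*0.4503 + 2.8*|0.4503| = -0.8327


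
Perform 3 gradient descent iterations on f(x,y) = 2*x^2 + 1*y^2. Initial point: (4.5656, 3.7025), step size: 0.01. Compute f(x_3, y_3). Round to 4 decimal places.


Gradient descent on f(x,y) = 2*x^2 + 1*y^2.
Starting point: (4.5656, 3.7025), alpha = 0.01
Step 1: grad_x = 2*2*4.5656 = 18.2624, grad_y = 2*1*3.7025 = 7.405
  x_1 = 4.5656 - 0.01*18.2624 = 4.383
  y_1 = 3.7025 - 0.01*7.405 = 3.6285
Step 2: grad_x = 2*2*4.383 = 17.5319, grad_y = 2*1*3.6285 = 7.2569
  x_2 = 4.383 - 0.01*17.5319 = 4.2077
  y_2 = 3.6285 - 0.01*7.2569 = 3.5559
Step 3: grad_x = 2*2*4.2077 = 16.8306, grad_y = 2*1*3.5559 = 7.1118
  x_3 = 4.2077 - 0.01*16.8306 = 4.0394
  y_3 = 3.5559 - 0.01*7.1118 = 3.4848
f(4.0394, 3.4848) = 2*4.0394^2 + 1*3.4848^2 = 44.7763


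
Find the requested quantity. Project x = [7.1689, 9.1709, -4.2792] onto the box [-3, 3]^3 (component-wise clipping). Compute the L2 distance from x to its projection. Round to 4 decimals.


Project each component onto [-3, 3].
clip(7.1689) = 3.0, clip(9.1709) = 3.0, clip(-4.2792) = -3.0
Projection = [3.0, 3.0, -3.0]
Squared diffs: [17.3797, 38.08, 1.6364]
Distance = sqrt(57.0961) = 7.5562


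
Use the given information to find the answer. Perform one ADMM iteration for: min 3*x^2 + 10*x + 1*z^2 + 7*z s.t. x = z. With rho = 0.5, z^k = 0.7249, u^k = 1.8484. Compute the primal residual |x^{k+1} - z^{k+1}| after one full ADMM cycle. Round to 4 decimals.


ADMM iteration with rho = 0.5, z^k = 0.7249, u^k = 1.8484
Step 1: x-update.
Minimize 3*x^2 + 10*x + (0.5/2)*(x - 0.7249 + 1.8484)^2
FOC: (2*3 + 0.5)*x = -10 + 0.5*(0.7249 - 1.8484)
x^{k+1} = -1.6249
Step 2: z-update.
Minimize 1*z^2 + 7*z + (0.5/2)*(-1.6249 - z + 1.8484)^2
FOC: (2*1 + 0.5)*z = -7 + 0.5*(-1.6249 + 1.8484)
z^{k+1} = -2.7553
Step 3: u-update.
u^{k+1} = 1.8484 - 1.6249 + 2.7553 = 2.9788
Step 4: Primal residual = |-1.6249 + 2.7553| = 1.1304


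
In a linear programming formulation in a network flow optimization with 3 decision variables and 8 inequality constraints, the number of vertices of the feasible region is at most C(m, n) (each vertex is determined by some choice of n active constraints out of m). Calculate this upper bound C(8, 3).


Each vertex corresponds to some choice of n active constraints out of m, so the number of vertices is at most C(m, n) = m! / (n!(m-n)!).
m = 8, n = 3
Numerator: 8 * 7 * 6
Denominator: 3! = 6
C(8, 3) = 56


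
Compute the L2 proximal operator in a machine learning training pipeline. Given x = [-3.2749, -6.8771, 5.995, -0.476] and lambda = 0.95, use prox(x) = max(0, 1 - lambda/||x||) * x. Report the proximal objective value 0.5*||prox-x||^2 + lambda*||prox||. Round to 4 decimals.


Step 1: Compute ||x||.
||x|| = 9.705
Step 2: Compute scaling factor.
scale = max(0, 1 - 0.95/9.705) = 0.9021
Step 3: prox(x) = [-2.9543, -6.2039, 5.4082, -0.4294]
||prox(x)|| = 8.755
Step 4: Proximal objective.
0.5*||prox-x||^2 = 0.4513
lambda*||prox|| = 8.3173
Total = 8.7685


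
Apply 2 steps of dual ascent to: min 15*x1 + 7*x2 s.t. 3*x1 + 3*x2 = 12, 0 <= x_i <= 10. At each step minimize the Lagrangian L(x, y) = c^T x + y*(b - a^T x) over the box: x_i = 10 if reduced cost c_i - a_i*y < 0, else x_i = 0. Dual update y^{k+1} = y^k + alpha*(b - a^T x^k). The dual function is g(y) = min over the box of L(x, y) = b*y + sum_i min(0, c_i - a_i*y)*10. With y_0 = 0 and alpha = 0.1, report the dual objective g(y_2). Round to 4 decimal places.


Dual ascent for LP: min 15*x1 + 7*x2, 3*x1 + 3*x2 = 12, 0 <= x_i <= 10
Step 1: y^k = 0.0, reduced costs: (15.0, 7.0)
  x^k = (0.0, 0.0), subgradient = b - a^T x = 12.0
  y^{k+1} = 0.0 + 0.1*12.0 = 1.2
Step 2: y^k = 1.2, reduced costs: (11.4, 3.4)
  x^k = (0.0, 0.0), subgradient = b - a^T x = 12.0
  y^{k+1} = 1.2 + 0.1*12.0 = 2.4
Dual objective at y_2 = 2.4: reduced costs (7.8, -0.2), box minimizer x = (0.0, 10.0)
g(y_2) = b*y + (c1 - a1*y)*x1 + (c2 - a2*y)*x2 = 12*2.4 + 7.8*0.0 + (-0.2)*10.0 = 28.8 + 0.0 - 2.0 = 26.8


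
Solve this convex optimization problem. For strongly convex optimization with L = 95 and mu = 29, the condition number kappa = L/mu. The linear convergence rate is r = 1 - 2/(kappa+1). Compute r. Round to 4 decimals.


Step 1: Compute the condition number.
kappa = L/mu = 95/29 = 3.2759
Step 2: Compute the convergence rate.
r = 1 - 2/(kappa + 1) = 1 - 2*mu/(L + mu) = (L - mu)/(L + mu) = 66/124 = 0.5323


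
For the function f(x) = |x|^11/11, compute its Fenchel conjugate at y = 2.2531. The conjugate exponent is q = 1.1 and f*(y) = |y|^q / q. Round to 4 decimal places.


The conjugate exponent q satisfies 1/p + 1/q = 1.
p = 11, so q = 11/(11 - 1) = 1.1
|y|^q = 2.2531^1.1 = 2.4438
f*(2.2531) = 2.4438 / 1.1 = 2.2216


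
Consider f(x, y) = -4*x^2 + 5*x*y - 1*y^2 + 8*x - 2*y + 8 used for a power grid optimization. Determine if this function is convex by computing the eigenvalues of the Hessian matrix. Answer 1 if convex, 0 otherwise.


The Hessian of f(x,y) = -4*x^2 + 5*x*y - 1*y^2 + 8*x - 2*y + 8 is:
H = [[-8, 5], [5, -2]]
Trace = -8 - 2 = -10
Determinant = -8*-2 - (5)^2 = -9
Discriminant = (-10)^2 - 4*-9 = 136.0
Eigenvalues: lambda_1 = -10.831, lambda_2 = 0.831
The function is not convex.

0


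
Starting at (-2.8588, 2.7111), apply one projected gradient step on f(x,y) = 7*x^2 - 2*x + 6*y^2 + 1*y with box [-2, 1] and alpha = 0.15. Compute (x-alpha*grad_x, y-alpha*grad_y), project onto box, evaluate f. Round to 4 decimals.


Step 1: Compute gradient at (-2.8588, 2.7111).
grad_x = 2*7*-2.8588 - 2 = -42.0232
grad_y = 2*6*2.7111 + 1 = 33.5332
Step 2: Gradient step.
x_raw = -2.8588 - 0.15*-42.0232 = 3.4447
y_raw = 2.7111 - 0.15*33.5332 = -2.3189
Step 3: Project onto [-2, 1].
x_proj = clip(3.4447) = 1.0
y_proj = clip(-2.3189) = -2.0
Step 4: Evaluate f.
f(1.0, -2.0) = 27.0


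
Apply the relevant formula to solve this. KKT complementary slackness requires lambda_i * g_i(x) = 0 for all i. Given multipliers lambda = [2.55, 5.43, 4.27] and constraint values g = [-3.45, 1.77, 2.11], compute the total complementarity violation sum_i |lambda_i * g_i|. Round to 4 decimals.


KKT complementary slackness check:
lambda_1 * g_1 = 2.55 * -3.45 = -8.7975
lambda_2 * g_2 = 5.43 * 1.77 = 9.6111
lambda_3 * g_3 = 4.27 * 2.11 = 9.0097
Total violation = 8.7975 + 9.6111 + 9.0097 = 27.4183


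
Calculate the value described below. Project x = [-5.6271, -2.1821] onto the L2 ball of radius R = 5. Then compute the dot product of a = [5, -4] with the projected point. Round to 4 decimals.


Step 1: Compute ||x|| (intermediates to 6 decimals).
||x|| = sqrt((-5.6271)^2 + (-2.1821)^2) = 6.03538
Step 2: Project.
Since ||x|| > R, scale = R/||x|| = 5/6.03538 = 0.828448, proj(x) = scale * x
proj(x) = [-4.66176, -1.807756]
Step 3: Dot product.
a^T * proj(x) = 5*(-4.66176) - 4*(-1.807756) = -16.0778


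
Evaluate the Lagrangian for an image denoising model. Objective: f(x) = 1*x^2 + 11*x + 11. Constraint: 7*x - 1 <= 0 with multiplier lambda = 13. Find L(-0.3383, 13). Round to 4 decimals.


Step 1: Evaluate f(x).
f(-0.3383) = 1*(-0.3383)^2 + 11*(-0.3383) + 11 = 7.3931
Step 2: Evaluate g(x).
g(-0.3383) = 7*-0.3383 - 1 = -3.3681
Step 3: Compute Lagrangian.
L = 7.3931 + 13*-3.3681 = -36.3922


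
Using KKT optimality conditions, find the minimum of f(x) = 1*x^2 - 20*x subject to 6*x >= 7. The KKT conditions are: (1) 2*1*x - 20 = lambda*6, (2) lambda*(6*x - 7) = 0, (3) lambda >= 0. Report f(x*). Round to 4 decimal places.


Step 1: Try lambda = 0 (constraint inactive).
Stationarity: 2*1*x - 20 = 0
x* = 20/(2*1) = 10.0
Check constraint: 6*10.0 = 60.0 >= 7 -- satisfied.
Step 2: Compute optimal value.
f(x*) = 1*10.0^2 - 20*10.0 = -100.0


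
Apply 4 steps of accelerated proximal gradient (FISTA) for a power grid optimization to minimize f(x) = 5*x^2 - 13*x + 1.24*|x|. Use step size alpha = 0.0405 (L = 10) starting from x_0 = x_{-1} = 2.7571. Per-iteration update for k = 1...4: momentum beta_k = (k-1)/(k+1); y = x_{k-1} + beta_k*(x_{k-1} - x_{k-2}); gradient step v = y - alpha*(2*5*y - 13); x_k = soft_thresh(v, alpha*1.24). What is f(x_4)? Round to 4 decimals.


FISTA on f(x) = 5*x^2 - 13*x + 1.24*|x|
L = 10, alpha = 0.0405
Iteration 1: beta = 0.0, y = 2.7571 + 0.0*(2.7571 - 2.7571) = 2.7571
  grad(y) = 14.571, v = y - alpha*grad = 2.167
  prox(v) = soft_thresh(2.167, 0.0502) = 2.1168
Iteration 2: beta = 0.3333, y = 2.1168 + 0.3333*(2.1168 - 2.7571) = 1.9033
  grad(y) = 6.0331, v = y - alpha*grad = 1.659
  prox(v) = soft_thresh(1.659, 0.0502) = 1.6087
Iteration 3: beta = 0.5, y = 1.6087 + 0.5*(1.6087 - 2.1168) = 1.3547
  grad(y) = 0.5474, v = y - alpha*grad = 1.3326
  prox(v) = soft_thresh(1.3326, 0.0502) = 1.2824
Iteration 4: beta = 0.6, y = 1.2824 + 0.6*(1.2824 - 1.6087) = 1.0865
  grad(y) = -2.1348, v = y - alpha*grad = 1.173
  prox(v) = soft_thresh(1.173, 0.0502) = 1.1228
f(x_4) = 5*1.1228^2 - 13*1.1228 + 1.24*|1.1228| = -6.9007


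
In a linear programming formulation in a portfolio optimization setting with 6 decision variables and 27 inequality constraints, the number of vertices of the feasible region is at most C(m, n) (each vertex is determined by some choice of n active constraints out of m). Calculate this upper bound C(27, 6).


Each vertex corresponds to some choice of n active constraints out of m, so the number of vertices is at most C(m, n) = m! / (n!(m-n)!).
m = 27, n = 6
Numerator: 27 * 26 * 25 * 24 * 23 * 22
Denominator: 6! = 720
C(27, 6) = 296010


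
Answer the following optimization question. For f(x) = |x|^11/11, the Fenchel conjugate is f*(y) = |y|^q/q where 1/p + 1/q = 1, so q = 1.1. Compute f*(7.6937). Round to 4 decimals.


The conjugate exponent q satisfies 1/p + 1/q = 1.
p = 11, so q = 11/(11 - 1) = 1.1
|y|^q = 7.6937^1.1 = 9.4351
f*(7.6937) = 9.4351 / 1.1 = 8.5774


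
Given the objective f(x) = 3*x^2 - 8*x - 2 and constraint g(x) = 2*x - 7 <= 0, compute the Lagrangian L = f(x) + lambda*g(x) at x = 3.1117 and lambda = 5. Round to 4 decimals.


Step 1: Evaluate f(x).
f(3.1117) = 3*3.1117^2 - 8*3.1117 - 2 = 2.1544
Step 2: Evaluate g(x).
g(3.1117) = 2*3.1117 - 7 = -0.7766
Step 3: Compute Lagrangian.
L = 2.1544 + 5*-0.7766 = -1.7286


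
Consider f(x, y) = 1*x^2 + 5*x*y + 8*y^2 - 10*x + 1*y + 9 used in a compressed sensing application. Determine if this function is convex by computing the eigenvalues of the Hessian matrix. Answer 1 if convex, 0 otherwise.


The Hessian of f(x,y) = 1*x^2 + 5*x*y + 8*y^2 - 10*x + 1*y + 9 is:
H = [[2, 5], [5, 16]]
Trace = 2 + 16 = 18
Determinant = 2*16 - (5)^2 = 7
Discriminant = (18)^2 - 4*7 = 296.0
Eigenvalues: lambda_1 = 0.3977, lambda_2 = 17.6023
The function is convex.

1


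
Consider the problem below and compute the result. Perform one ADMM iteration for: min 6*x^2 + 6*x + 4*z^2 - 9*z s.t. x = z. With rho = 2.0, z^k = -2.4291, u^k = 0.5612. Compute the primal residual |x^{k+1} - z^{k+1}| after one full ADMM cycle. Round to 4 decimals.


ADMM iteration with rho = 2.0, z^k = -2.4291, u^k = 0.5612
Step 1: x-update.
Minimize 6*x^2 + 6*x + (2.0/2)*(x + 2.4291 + 0.5612)^2
FOC: (2*6 + 2.0)*x = -6 + 2.0*(-2.4291 - 0.5612)
x^{k+1} = -0.8558
Step 2: z-update.
Minimize 4*z^2 - 9*z + (2.0/2)*(-0.8558 - z + 0.5612)^2
FOC: (2*4 + 2.0)*z = 9 + 2.0*(-0.8558 + 0.5612)
z^{k+1} = 0.8411
Step 3: u-update.
u^{k+1} = 0.5612 - 0.8558 - 0.8411 = -1.1356
Step 4: Primal residual = |-0.8558 - 0.8411| = 1.6968


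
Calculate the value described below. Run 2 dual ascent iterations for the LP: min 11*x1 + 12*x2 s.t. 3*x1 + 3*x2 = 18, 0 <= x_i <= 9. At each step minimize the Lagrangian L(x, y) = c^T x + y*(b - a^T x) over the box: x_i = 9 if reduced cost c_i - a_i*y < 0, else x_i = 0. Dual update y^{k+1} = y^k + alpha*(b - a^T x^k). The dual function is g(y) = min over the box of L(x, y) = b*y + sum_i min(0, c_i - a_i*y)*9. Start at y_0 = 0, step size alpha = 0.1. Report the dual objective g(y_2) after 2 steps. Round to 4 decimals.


Dual ascent for LP: min 11*x1 + 12*x2, 3*x1 + 3*x2 = 18, 0 <= x_i <= 9
Step 1: y^k = 0.0, reduced costs: (11.0, 12.0)
  x^k = (0.0, 0.0), subgradient = b - a^T x = 18.0
  y^{k+1} = 0.0 + 0.1*18.0 = 1.8
Step 2: y^k = 1.8, reduced costs: (5.6, 6.6)
  x^k = (0.0, 0.0), subgradient = b - a^T x = 18.0
  y^{k+1} = 1.8 + 0.1*18.0 = 3.6
Dual objective at y_2 = 3.6: reduced costs (0.2, 1.2), box minimizer x = (0.0, 0.0)
g(y_2) = b*y + (c1 - a1*y)*x1 + (c2 - a2*y)*x2 = 18*3.6 + 0.2*0.0 + 1.2*0.0 = 64.8 + 0.0 + 0.0 = 64.8


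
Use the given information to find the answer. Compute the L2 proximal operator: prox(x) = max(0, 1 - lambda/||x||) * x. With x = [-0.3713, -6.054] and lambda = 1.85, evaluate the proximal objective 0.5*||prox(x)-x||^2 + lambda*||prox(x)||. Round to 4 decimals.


Step 1: Compute ||x||.
||x|| = 6.0654
Step 2: Compute scaling factor.
scale = max(0, 1 - 1.85/6.0654) = 0.695
Step 3: prox(x) = [-0.258, -4.2075]
||prox(x)|| = 4.2154
Step 4: Proximal objective.
0.5*||prox-x||^2 = 1.7113
lambda*||prox|| = 7.7985
Total = 9.5097


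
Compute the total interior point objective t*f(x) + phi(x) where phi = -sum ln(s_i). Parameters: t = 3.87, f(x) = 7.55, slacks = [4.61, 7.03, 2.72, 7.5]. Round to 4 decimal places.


Step 1: Compute log-barrier.
ln values: [1.5282, 1.9502, 1.0006, 2.0149]
phi = -(1.5282 + 1.9502 + 1.0006 + 2.0149) = -6.4939
Step 2: Compute augmented objective.
t*f(x) = 3.87*7.55 = 29.2185
Total = 29.2185 - 6.4939 = 22.7246


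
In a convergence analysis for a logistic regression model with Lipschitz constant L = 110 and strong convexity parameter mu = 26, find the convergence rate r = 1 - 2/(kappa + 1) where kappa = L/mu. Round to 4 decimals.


Step 1: Compute the condition number.
kappa = L/mu = 110/26 = 4.2308
Step 2: Compute the convergence rate.
r = 1 - 2/(kappa + 1) = 1 - 2*mu/(L + mu) = (L - mu)/(L + mu) = 84/136 = 0.6176


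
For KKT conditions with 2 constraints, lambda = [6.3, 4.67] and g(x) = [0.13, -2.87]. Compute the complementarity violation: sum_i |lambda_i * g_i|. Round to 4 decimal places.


KKT complementary slackness check:
lambda_1 * g_1 = 6.3 * 0.13 = 0.819
lambda_2 * g_2 = 4.67 * -2.87 = -13.4029
Total violation = 0.819 + 13.4029 = 14.2219


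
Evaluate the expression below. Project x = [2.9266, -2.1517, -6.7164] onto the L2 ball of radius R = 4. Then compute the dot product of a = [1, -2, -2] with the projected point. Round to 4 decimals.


Step 1: Compute ||x|| (intermediates to 6 decimals).
||x|| = sqrt(2.9266^2 + (-2.1517)^2 + (-6.7164)^2) = 7.63576
Step 2: Project.
Since ||x|| > R, scale = R/||x|| = 4/7.63576 = 0.523851, proj(x) = scale * x
proj(x) = [1.533102, -1.12717, -3.518393]
Step 3: Dot product.
a^T * proj(x) = 1*1.533102 - 2*(-1.12717) - 2*(-3.518393) = 10.8242


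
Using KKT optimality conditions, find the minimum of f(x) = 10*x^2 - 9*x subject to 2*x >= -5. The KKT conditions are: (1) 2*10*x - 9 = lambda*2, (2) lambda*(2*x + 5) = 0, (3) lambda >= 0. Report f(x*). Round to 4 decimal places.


Step 1: Try lambda = 0 (constraint inactive).
Stationarity: 2*10*x - 9 = 0
x* = 9/(2*10) = 0.45
Check constraint: 2*0.45 = 0.9 >= -5 -- satisfied.
Step 2: Compute optimal value.
f(x*) = 10*0.45^2 - 9*0.45 = -2.025


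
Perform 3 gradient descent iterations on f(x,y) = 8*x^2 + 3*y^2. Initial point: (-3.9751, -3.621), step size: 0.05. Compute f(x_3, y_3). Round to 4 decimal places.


Gradient descent on f(x,y) = 8*x^2 + 3*y^2.
Starting point: (-3.9751, -3.621), alpha = 0.05
Step 1: grad_x = 2*8*-3.9751 = -63.6016, grad_y = 2*3*-3.621 = -21.726
  x_1 = -3.9751 - 0.05*-63.6016 = -0.795
  y_1 = -3.621 - 0.05*-21.726 = -2.5347
Step 2: grad_x = 2*8*-0.795 = -12.7203, grad_y = 2*3*-2.5347 = -15.2082
  x_2 = -0.795 - 0.05*-12.7203 = -0.159
  y_2 = -2.5347 - 0.05*-15.2082 = -1.7743
Step 3: grad_x = 2*8*-0.159 = -2.5441, grad_y = 2*3*-1.7743 = -10.6457
  x_3 = -0.159 - 0.05*-2.5441 = -0.0318
  y_3 = -1.7743 - 0.05*-10.6457 = -1.242
f(-0.0318, -1.242) = 8*(-0.0318)^2 + 3*(-1.242)^2 = 4.6358


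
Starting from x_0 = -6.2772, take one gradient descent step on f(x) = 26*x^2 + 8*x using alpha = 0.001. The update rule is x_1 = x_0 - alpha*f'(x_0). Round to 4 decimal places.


We compute the gradient at x_0 and apply the update.
f'(x) = 52*x + 8
f'(-6.2772) = 52*-6.2772 + 8 = -318.4144
x_1 = -6.2772 - 0.001*-318.4144 = -5.9588


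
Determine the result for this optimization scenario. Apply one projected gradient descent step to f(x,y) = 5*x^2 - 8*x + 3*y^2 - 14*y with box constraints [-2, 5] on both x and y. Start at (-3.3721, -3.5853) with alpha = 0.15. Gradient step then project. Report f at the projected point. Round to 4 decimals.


Step 1: Compute gradient at (-3.3721, -3.5853).
grad_x = 2*5*-3.3721 - 8 = -41.721
grad_y = 2*3*-3.5853 - 14 = -35.5118
Step 2: Gradient step.
x_raw = -3.3721 - 0.15*-41.721 = 2.8861
y_raw = -3.5853 - 0.15*-35.5118 = 1.7415
Step 3: Project onto [-2, 5].
x_proj = clip(2.8861) = 2.8861
y_proj = clip(1.7415) = 1.7415
Step 4: Evaluate f.
f(2.8861, 1.7415) = 3.2756


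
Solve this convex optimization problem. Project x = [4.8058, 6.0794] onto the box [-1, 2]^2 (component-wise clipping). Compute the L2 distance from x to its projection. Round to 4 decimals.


Project each component onto [-1, 2].
clip(4.8058) = 2.0, clip(6.0794) = 2.0
Projection = [2.0, 2.0]
Squared diffs: [7.8725, 16.6415]
Distance = sqrt(24.514) = 4.9512


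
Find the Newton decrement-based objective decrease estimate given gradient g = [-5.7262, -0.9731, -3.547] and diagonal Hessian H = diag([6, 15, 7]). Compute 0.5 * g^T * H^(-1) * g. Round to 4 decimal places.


Step 1: H is diagonal, so H^(-1) * g = [-0.9544, -0.0649, -0.5067].
Step 2: g^T H^(-1) g = sum_i g_i^2 / H_ii
  = (-5.7262)^2/6 + (-0.9731)^2/15 + (-3.547)^2/7
  = 5.4649 + 0.0631 + 1.7973 = 7.3253
Step 3: Objective decrease = 0.5 * g^T H^(-1) g = 3.6627


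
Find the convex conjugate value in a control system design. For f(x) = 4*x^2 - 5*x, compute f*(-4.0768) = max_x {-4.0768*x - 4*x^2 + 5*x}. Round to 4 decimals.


f*(y) = sup_x {y*x - a*x^2 - b*x} = sup_x {(y-b)*x - a*x^2}
FOC: (y - b) - 2a*x = 0 => x* = (y - b)/(2a)
x* = (-4.0768 + 5)/(2*4) = 0.1154
f*(-4.0768) = (y-b)^2/(4a) = (-4.0768 + 5)^2/(4*4)
= 0.8523/16 = 0.0533


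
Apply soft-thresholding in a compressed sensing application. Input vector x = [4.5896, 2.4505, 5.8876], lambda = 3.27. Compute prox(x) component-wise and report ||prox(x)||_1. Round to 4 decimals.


Soft-thresholding with lambda = 3.27:
prox(4.5896) = sign(4.5896)*max(|4.5896| - 3.27, 0) = 1.3196
prox(2.4505) = sign(2.4505)*max(|2.4505| - 3.27, 0) = 0.0
prox(5.8876) = sign(5.8876)*max(|5.8876| - 3.27, 0) = 2.6176
prox(x) = [1.3196, 0.0, 2.6176]
||prox(x)||_1 = 1.3196 + 0.0 + 2.6176 = 3.9372


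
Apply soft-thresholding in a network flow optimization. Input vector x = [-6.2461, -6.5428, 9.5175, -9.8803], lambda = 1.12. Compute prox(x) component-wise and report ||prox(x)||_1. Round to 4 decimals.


Soft-thresholding with lambda = 1.12:
prox(-6.2461) = sign(-6.2461)*max(|-6.2461| - 1.12, 0) = -5.1261
prox(-6.5428) = sign(-6.5428)*max(|-6.5428| - 1.12, 0) = -5.4228
prox(9.5175) = sign(9.5175)*max(|9.5175| - 1.12, 0) = 8.3975
prox(-9.8803) = sign(-9.8803)*max(|-9.8803| - 1.12, 0) = -8.7603
prox(x) = [-5.1261, -5.4228, 8.3975, -8.7603]
||prox(x)||_1 = 5.1261 + 5.4228 + 8.3975 + 8.7603 = 27.7067
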